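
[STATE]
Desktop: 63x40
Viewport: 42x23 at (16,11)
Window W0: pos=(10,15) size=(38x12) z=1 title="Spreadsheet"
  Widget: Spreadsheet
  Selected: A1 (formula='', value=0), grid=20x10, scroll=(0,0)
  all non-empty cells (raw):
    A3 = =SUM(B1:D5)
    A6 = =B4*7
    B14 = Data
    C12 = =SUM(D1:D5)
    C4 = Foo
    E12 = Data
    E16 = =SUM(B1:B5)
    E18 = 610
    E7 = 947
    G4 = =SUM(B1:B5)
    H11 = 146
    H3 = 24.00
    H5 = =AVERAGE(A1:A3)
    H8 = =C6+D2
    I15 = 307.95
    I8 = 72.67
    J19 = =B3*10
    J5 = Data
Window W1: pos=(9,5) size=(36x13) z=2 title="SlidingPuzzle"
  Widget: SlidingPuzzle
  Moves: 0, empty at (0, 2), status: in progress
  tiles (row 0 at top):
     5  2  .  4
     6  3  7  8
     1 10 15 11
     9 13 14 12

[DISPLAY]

  3 │  7 │  8 │             ┃             
────┼────┼────┤             ┃             
 10 │ 15 │ 11 │             ┃             
────┼────┼────┤             ┃             
 13 │ 14 │ 12 │             ┃━━┓          
────┴────┴────┘             ┃  ┃          
━━━━━━━━━━━━━━━━━━━━━━━━━━━━┛──┨          
                               ┃          
  A       B       C       D    ┃          
-------------------------------┃          
    [0]       0       0       0┃          
      0       0       0       0┃          
      0       0       0       0┃          
      0       0Foo            0┃          
      0       0       0       0┃          
━━━━━━━━━━━━━━━━━━━━━━━━━━━━━━━┛          
                                          
                                          
                                          
                                          
                                          
                                          
                                          


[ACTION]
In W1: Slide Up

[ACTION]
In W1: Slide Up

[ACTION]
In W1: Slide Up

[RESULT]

  3 │ 15 │  8 │             ┃             
────┼────┼────┤             ┃             
 10 │ 14 │ 11 │             ┃             
────┼────┼────┤             ┃             
 13 │    │ 12 │             ┃━━┓          
────┴────┴────┘             ┃  ┃          
━━━━━━━━━━━━━━━━━━━━━━━━━━━━┛──┨          
                               ┃          
  A       B       C       D    ┃          
-------------------------------┃          
    [0]       0       0       0┃          
      0       0       0       0┃          
      0       0       0       0┃          
      0       0Foo            0┃          
      0       0       0       0┃          
━━━━━━━━━━━━━━━━━━━━━━━━━━━━━━━┛          
                                          
                                          
                                          
                                          
                                          
                                          
                                          


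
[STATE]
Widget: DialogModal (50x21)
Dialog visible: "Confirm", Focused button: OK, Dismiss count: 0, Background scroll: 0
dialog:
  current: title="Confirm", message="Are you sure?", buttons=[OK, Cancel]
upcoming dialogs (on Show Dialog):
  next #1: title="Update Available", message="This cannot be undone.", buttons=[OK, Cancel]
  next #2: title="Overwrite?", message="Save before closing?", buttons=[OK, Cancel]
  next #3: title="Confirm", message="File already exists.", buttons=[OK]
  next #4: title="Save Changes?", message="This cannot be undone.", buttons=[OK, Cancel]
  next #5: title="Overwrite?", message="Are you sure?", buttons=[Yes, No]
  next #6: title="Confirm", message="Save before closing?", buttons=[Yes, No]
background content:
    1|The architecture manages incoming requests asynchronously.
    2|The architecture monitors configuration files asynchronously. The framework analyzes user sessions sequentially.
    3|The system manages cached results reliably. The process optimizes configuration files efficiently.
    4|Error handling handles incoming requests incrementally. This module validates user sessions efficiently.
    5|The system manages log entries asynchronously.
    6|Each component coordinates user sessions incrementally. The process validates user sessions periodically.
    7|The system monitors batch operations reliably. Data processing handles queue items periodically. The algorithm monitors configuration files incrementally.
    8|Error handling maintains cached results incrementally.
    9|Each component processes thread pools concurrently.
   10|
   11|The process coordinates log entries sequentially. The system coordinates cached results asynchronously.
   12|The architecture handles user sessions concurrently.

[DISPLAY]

The architecture manages incoming requests asynchr
The architecture monitors configuration files asyn
The system manages cached results reliably. The pr
Error handling handles incoming requests increment
The system manages log entries asynchronously.    
Each component coordinates user sessions increment
The system monitors batch operations reliably. Dat
Error handling maintains cached results incrementa
Each component p┌───────────────┐ools concurrently
                │    Confirm    │                 
The process coor│ Are you sure? │es sequentially. 
The architecture│ [OK]  Cancel  │sions concurrentl
                └───────────────┘                 
                                                  
                                                  
                                                  
                                                  
                                                  
                                                  
                                                  
                                                  


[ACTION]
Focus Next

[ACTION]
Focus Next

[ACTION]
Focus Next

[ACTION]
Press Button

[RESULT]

The architecture manages incoming requests asynchr
The architecture monitors configuration files asyn
The system manages cached results reliably. The pr
Error handling handles incoming requests increment
The system manages log entries asynchronously.    
Each component coordinates user sessions increment
The system monitors batch operations reliably. Dat
Error handling maintains cached results incrementa
Each component processes thread pools concurrently
                                                  
The process coordinates log entries sequentially. 
The architecture handles user sessions concurrentl
                                                  
                                                  
                                                  
                                                  
                                                  
                                                  
                                                  
                                                  
                                                  


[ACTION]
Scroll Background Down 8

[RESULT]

Each component processes thread pools concurrently
                                                  
The process coordinates log entries sequentially. 
The architecture handles user sessions concurrentl
                                                  
                                                  
                                                  
                                                  
                                                  
                                                  
                                                  
                                                  
                                                  
                                                  
                                                  
                                                  
                                                  
                                                  
                                                  
                                                  
                                                  


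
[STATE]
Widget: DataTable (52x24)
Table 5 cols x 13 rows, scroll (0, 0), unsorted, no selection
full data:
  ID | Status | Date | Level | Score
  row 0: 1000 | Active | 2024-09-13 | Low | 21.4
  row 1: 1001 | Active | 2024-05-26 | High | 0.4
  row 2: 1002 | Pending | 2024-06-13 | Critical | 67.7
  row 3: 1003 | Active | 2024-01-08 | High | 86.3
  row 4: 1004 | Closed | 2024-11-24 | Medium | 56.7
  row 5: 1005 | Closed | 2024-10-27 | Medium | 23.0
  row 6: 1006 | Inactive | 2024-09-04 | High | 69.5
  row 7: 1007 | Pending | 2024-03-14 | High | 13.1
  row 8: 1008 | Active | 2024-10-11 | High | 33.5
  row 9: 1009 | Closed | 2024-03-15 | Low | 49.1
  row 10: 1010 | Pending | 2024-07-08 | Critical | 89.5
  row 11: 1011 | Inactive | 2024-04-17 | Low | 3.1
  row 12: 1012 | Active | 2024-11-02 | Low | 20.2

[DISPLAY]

ID  │Status  │Date      │Level   │Score             
────┼────────┼──────────┼────────┼─────             
1000│Active  │2024-09-13│Low     │21.4              
1001│Active  │2024-05-26│High    │0.4               
1002│Pending │2024-06-13│Critical│67.7              
1003│Active  │2024-01-08│High    │86.3              
1004│Closed  │2024-11-24│Medium  │56.7              
1005│Closed  │2024-10-27│Medium  │23.0              
1006│Inactive│2024-09-04│High    │69.5              
1007│Pending │2024-03-14│High    │13.1              
1008│Active  │2024-10-11│High    │33.5              
1009│Closed  │2024-03-15│Low     │49.1              
1010│Pending │2024-07-08│Critical│89.5              
1011│Inactive│2024-04-17│Low     │3.1               
1012│Active  │2024-11-02│Low     │20.2              
                                                    
                                                    
                                                    
                                                    
                                                    
                                                    
                                                    
                                                    
                                                    


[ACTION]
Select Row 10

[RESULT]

ID  │Status  │Date      │Level   │Score             
────┼────────┼──────────┼────────┼─────             
1000│Active  │2024-09-13│Low     │21.4              
1001│Active  │2024-05-26│High    │0.4               
1002│Pending │2024-06-13│Critical│67.7              
1003│Active  │2024-01-08│High    │86.3              
1004│Closed  │2024-11-24│Medium  │56.7              
1005│Closed  │2024-10-27│Medium  │23.0              
1006│Inactive│2024-09-04│High    │69.5              
1007│Pending │2024-03-14│High    │13.1              
1008│Active  │2024-10-11│High    │33.5              
1009│Closed  │2024-03-15│Low     │49.1              
>010│Pending │2024-07-08│Critical│89.5              
1011│Inactive│2024-04-17│Low     │3.1               
1012│Active  │2024-11-02│Low     │20.2              
                                                    
                                                    
                                                    
                                                    
                                                    
                                                    
                                                    
                                                    
                                                    


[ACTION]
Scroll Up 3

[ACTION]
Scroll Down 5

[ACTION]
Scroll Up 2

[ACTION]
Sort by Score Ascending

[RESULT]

ID  │Status  │Date      │Level   │Scor▲             
────┼────────┼──────────┼────────┼─────             
1001│Active  │2024-05-26│High    │0.4               
1011│Inactive│2024-04-17│Low     │3.1               
1007│Pending │2024-03-14│High    │13.1              
1012│Active  │2024-11-02│Low     │20.2              
1000│Active  │2024-09-13│Low     │21.4              
1005│Closed  │2024-10-27│Medium  │23.0              
1008│Active  │2024-10-11│High    │33.5              
1009│Closed  │2024-03-15│Low     │49.1              
1004│Closed  │2024-11-24│Medium  │56.7              
1002│Pending │2024-06-13│Critical│67.7              
>006│Inactive│2024-09-04│High    │69.5              
1003│Active  │2024-01-08│High    │86.3              
1010│Pending │2024-07-08│Critical│89.5              
                                                    
                                                    
                                                    
                                                    
                                                    
                                                    
                                                    
                                                    
                                                    


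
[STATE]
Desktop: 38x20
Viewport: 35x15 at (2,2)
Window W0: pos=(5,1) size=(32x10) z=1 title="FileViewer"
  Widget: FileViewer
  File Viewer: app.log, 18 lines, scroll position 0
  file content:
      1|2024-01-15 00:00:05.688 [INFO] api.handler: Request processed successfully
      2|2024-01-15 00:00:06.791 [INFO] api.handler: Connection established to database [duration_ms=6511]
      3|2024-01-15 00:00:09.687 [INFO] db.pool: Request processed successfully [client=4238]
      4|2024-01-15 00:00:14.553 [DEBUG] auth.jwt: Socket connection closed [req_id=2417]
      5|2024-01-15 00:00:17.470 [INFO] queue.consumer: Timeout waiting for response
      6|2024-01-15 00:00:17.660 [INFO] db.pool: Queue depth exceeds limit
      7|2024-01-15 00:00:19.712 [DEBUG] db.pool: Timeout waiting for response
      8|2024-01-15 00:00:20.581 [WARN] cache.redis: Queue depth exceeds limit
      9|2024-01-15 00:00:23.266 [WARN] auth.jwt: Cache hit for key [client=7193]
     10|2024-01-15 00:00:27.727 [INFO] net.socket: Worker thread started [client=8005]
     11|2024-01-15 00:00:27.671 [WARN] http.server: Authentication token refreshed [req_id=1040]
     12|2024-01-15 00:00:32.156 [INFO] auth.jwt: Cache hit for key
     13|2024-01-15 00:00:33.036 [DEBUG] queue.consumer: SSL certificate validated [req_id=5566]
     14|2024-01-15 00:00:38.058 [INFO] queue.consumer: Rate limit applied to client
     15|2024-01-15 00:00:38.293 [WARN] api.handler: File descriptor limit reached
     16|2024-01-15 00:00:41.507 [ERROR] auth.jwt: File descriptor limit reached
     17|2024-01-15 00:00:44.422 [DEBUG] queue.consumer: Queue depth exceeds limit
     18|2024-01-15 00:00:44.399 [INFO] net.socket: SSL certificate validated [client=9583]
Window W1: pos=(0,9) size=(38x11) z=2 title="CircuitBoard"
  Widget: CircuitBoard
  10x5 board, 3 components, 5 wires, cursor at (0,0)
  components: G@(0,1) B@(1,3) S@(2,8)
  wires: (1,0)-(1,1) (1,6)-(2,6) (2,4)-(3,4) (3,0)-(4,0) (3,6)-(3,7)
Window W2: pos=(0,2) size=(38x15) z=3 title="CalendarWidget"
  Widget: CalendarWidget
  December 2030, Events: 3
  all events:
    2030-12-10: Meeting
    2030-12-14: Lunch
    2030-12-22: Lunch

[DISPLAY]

━━━━━━━━━━━━━━━━━━━━━━━━━━━━━━━━━━━
CalendarWidget                     
───────────────────────────────────
          December 2030            
o Tu We Th Fr Sa Su                
                  1                
2  3  4  5  6  7  8                
9 10* 11 12 13 14* 15              
6 17 18 19 20 21 22*               
3 24 25 26 27 28 29                
0 31                               
                                   
                                   
                                   
━━━━━━━━━━━━━━━━━━━━━━━━━━━━━━━━━━━


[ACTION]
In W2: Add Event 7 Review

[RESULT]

━━━━━━━━━━━━━━━━━━━━━━━━━━━━━━━━━━━
CalendarWidget                     
───────────────────────────────────
          December 2030            
o Tu We Th Fr Sa Su                
                  1                
2  3  4  5  6  7*  8               
9 10* 11 12 13 14* 15              
6 17 18 19 20 21 22*               
3 24 25 26 27 28 29                
0 31                               
                                   
                                   
                                   
━━━━━━━━━━━━━━━━━━━━━━━━━━━━━━━━━━━


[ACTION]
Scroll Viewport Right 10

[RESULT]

━━━━━━━━━━━━━━━━━━━━━━━━━━━━━━━━━━┓
alendarWidget                     ┃
──────────────────────────────────┨
         December 2030            ┃
 Tu We Th Fr Sa Su                ┃
                 1                ┃
  3  4  5  6  7*  8               ┃
 10* 11 12 13 14* 15              ┃
 17 18 19 20 21 22*               ┃
 24 25 26 27 28 29                ┃
 31                               ┃
                                  ┃
                                  ┃
                                  ┃
━━━━━━━━━━━━━━━━━━━━━━━━━━━━━━━━━━┛


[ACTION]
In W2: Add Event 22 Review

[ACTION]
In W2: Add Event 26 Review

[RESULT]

━━━━━━━━━━━━━━━━━━━━━━━━━━━━━━━━━━┓
alendarWidget                     ┃
──────────────────────────────────┨
         December 2030            ┃
 Tu We Th Fr Sa Su                ┃
                 1                ┃
  3  4  5  6  7*  8               ┃
 10* 11 12 13 14* 15              ┃
 17 18 19 20 21 22*               ┃
 24 25 26* 27 28 29               ┃
 31                               ┃
                                  ┃
                                  ┃
                                  ┃
━━━━━━━━━━━━━━━━━━━━━━━━━━━━━━━━━━┛


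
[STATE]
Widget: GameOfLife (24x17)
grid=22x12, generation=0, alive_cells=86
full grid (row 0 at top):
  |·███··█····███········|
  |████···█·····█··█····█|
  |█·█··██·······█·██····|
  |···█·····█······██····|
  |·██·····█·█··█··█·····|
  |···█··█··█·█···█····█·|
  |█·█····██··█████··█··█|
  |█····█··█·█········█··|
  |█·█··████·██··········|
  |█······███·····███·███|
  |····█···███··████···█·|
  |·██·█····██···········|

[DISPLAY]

Gen: 0                  
·███··█····███········  
████···█·····█··█····█  
█·█··██·······█·██····  
···█·····█······██····  
·██·····█·█··█··█·····  
···█··█··█·█···█····█·  
█·█····██··█████··█··█  
█····█··█·█········█··  
█·█··████·██··········  
█······███·····███·███  
····█···███··████···█·  
·██·█····██···········  
                        
                        
                        
                        


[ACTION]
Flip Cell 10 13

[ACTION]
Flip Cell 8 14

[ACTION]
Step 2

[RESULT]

Gen: 2                  
····█·······██·██·····  
██·████·····█████·····  
···██·█·······███·····  
··███····█······█·····  
··███···█·█····█·█····  
···█·····█·█·█···█····  
······████·███········  
██···█·█·██··█····█·█·  
██··███···██···█████··  
███·█·█···██···█·█···█  
····█···········█··█·█  
··█·················█·  
                        
                        
                        
                        


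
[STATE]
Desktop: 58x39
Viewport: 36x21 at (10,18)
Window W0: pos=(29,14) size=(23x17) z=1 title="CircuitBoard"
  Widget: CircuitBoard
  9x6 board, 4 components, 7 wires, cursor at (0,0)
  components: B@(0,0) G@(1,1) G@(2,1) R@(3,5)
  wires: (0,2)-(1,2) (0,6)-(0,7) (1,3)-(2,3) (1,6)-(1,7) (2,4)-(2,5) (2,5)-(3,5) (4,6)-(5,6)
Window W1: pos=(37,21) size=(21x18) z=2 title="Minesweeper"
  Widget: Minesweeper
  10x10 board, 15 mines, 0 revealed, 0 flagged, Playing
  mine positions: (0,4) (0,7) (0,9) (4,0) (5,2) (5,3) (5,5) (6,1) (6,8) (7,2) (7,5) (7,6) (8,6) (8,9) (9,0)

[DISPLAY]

                   ┃0  [B]      ·   
                   ┃            │   
                   ┃1       G   ·   
                   ┃       ┏━━━━━━━━
                   ┃2      ┃ Mineswe
                   ┃       ┠────────
                   ┃3      ┃■■■■■■■■
                   ┃       ┃■■■■■■■■
                   ┃4      ┃■■■■■■■■
                   ┃       ┃■■■■■■■■
                   ┃5      ┃■■■■■■■■
                   ┃Cursor:┃■■■■■■■■
                   ┗━━━━━━━┃■■■■■■■■
                           ┃■■■■■■■■
                           ┃■■■■■■■■
                           ┃■■■■■■■■
                           ┃        
                           ┃        
                           ┃        
                           ┃        
                           ┗━━━━━━━━


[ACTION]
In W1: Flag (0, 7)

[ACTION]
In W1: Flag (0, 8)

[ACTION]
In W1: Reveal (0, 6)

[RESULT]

                   ┃0  [B]      ·   
                   ┃            │   
                   ┃1       G   ·   
                   ┃       ┏━━━━━━━━
                   ┃2      ┃ Mineswe
                   ┃       ┠────────
                   ┃3      ┃■■■■■■1⚑
                   ┃       ┃■■■■■■■■
                   ┃4      ┃■■■■■■■■
                   ┃       ┃■■■■■■■■
                   ┃5      ┃■■■■■■■■
                   ┃Cursor:┃■■■■■■■■
                   ┗━━━━━━━┃■■■■■■■■
                           ┃■■■■■■■■
                           ┃■■■■■■■■
                           ┃■■■■■■■■
                           ┃        
                           ┃        
                           ┃        
                           ┃        
                           ┗━━━━━━━━


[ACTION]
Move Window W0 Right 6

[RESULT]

                         ┃0  [B]    
                         ┃          
                         ┃1       G 
                         ┃ ┏━━━━━━━━
                         ┃2┃ Mineswe
                         ┃ ┠────────
                         ┃3┃■■■■■■1⚑
                         ┃ ┃■■■■■■■■
                         ┃4┃■■■■■■■■
                         ┃ ┃■■■■■■■■
                         ┃5┃■■■■■■■■
                         ┃C┃■■■■■■■■
                         ┗━┃■■■■■■■■
                           ┃■■■■■■■■
                           ┃■■■■■■■■
                           ┃■■■■■■■■
                           ┃        
                           ┃        
                           ┃        
                           ┃        
                           ┗━━━━━━━━


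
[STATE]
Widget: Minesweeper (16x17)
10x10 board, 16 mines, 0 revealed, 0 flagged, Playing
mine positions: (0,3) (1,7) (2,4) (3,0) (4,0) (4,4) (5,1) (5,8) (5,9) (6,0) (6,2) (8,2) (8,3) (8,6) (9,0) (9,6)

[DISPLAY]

■■■■■■■■■■      
■■■■■■■■■■      
■■■■■■■■■■      
■■■■■■■■■■      
■■■■■■■■■■      
■■■■■■■■■■      
■■■■■■■■■■      
■■■■■■■■■■      
■■■■■■■■■■      
■■■■■■■■■■      
                
                
                
                
                
                
                


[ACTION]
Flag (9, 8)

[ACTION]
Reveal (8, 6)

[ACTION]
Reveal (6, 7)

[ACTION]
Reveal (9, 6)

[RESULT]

■■■✹■■■■■■      
■■■■■■■✹■■      
■■■■✹■■■■■      
✹■■■■■■■■■      
✹■■■✹■■■■■      
■✹■■■■■■✹✹      
✹■✹■■■■■■■      
■■■■■■■■■■      
■■✹✹■■✹■■■      
✹■■■■■✹■⚑■      
                
                
                
                
                
                
                


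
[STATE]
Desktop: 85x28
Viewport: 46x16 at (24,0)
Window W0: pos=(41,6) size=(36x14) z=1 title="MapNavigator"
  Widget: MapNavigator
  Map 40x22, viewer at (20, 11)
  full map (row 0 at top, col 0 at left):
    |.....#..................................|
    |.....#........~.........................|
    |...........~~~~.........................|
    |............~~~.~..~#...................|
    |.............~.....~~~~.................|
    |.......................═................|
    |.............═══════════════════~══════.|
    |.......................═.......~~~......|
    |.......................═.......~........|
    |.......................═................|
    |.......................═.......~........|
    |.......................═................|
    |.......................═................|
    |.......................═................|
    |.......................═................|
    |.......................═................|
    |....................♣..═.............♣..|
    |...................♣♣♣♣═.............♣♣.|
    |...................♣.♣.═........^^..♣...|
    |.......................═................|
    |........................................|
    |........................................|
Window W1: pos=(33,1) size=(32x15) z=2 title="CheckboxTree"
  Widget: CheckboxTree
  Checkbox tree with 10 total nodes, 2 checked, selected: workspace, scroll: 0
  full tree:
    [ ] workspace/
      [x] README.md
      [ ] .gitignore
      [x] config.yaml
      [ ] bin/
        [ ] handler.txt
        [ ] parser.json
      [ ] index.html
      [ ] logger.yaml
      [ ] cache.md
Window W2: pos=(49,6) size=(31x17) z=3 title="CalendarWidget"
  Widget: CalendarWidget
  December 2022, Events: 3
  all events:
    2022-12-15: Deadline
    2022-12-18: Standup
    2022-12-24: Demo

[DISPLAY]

                                              
         ┏━━━━━━━━━━━━━━━━━━━━━━━━━━━━━━┓     
         ┃ CheckboxTree                 ┃     
         ┠──────────────────────────────┨     
         ┃>[-] workspace/               ┃     
         ┃   [x] README.md              ┃     
         ┃   [ ] .gitigno┏━━━━━━━━━━━━━━━━━━━━
         ┃   [x] config.y┃ CalendarWidget     
         ┃   [ ] bin/    ┠────────────────────
         ┃     [ ] handle┃        December 202
         ┃     [ ] parser┃Mo Tu We Th Fr Sa Su
         ┃   [ ] index.ht┃          1  2  3  4
         ┃   [ ] logger.y┃ 5  6  7  8  9 10 11
         ┃   [ ] cache.md┃12 13 14 15* 16 17 1
         ┃               ┃19 20 21 22 23 24* 2
         ┗━━━━━━━━━━━━━━━┃26 27 28 29 30 31   


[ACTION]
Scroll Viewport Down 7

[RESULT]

         ┃   [x] config.y┃ CalendarWidget     
         ┃   [ ] bin/    ┠────────────────────
         ┃     [ ] handle┃        December 202
         ┃     [ ] parser┃Mo Tu We Th Fr Sa Su
         ┃   [ ] index.ht┃          1  2  3  4
         ┃   [ ] logger.y┃ 5  6  7  8  9 10 11
         ┃   [ ] cache.md┃12 13 14 15* 16 17 1
         ┃               ┃19 20 21 22 23 24* 2
         ┗━━━━━━━━━━━━━━━┃26 27 28 29 30 31   
                 ┃.......┃                    
                 ┃.......┃                    
                 ┃.......┃                    
                 ┗━━━━━━━┃                    
                         ┃                    
                         ┃                    
                         ┗━━━━━━━━━━━━━━━━━━━━


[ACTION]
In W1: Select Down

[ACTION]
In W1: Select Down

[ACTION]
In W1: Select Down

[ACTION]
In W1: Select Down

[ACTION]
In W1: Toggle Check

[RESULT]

         ┃   [x] config.y┃ CalendarWidget     
         ┃>  [x] bin/    ┠────────────────────
         ┃     [x] handle┃        December 202
         ┃     [x] parser┃Mo Tu We Th Fr Sa Su
         ┃   [ ] index.ht┃          1  2  3  4
         ┃   [ ] logger.y┃ 5  6  7  8  9 10 11
         ┃   [ ] cache.md┃12 13 14 15* 16 17 1
         ┃               ┃19 20 21 22 23 24* 2
         ┗━━━━━━━━━━━━━━━┃26 27 28 29 30 31   
                 ┃.......┃                    
                 ┃.......┃                    
                 ┃.......┃                    
                 ┗━━━━━━━┃                    
                         ┃                    
                         ┃                    
                         ┗━━━━━━━━━━━━━━━━━━━━


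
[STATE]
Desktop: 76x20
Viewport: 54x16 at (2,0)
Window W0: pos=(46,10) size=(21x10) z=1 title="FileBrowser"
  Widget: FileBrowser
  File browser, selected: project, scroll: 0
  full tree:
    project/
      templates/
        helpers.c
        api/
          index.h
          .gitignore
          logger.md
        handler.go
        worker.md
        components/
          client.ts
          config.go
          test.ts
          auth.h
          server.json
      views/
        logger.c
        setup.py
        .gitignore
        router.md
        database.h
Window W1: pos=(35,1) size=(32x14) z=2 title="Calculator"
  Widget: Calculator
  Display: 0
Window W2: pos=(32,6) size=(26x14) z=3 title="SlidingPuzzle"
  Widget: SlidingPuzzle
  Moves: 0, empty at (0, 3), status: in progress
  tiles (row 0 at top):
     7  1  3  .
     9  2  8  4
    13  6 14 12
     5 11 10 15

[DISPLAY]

                                                      
                                 ┏━━━━━━━━━━━━━━━━━━━━
                                 ┃ Calculator         
                                 ┠────────────────────
                                 ┃                    
                                 ┃┌───┬───┬───┬───┐   
                              ┏━━━━━━━━━━━━━━━━━━━━━━━
                              ┃ SlidingPuzzle         
                              ┠───────────────────────
                              ┃┌────┬────┬────┬────┐  
                              ┃│  7 │  1 │  3 │    │  
                              ┃├────┼────┼────┼────┤  
                              ┃│  9 │  2 │  8 │  4 │  
                              ┃├────┼────┼────┼────┤  
                              ┃│ 13 │  6 │ 14 │ 12 │  
                              ┃├────┼────┼────┼────┤  


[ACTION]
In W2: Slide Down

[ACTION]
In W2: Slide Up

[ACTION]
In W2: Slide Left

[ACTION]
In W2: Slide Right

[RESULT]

                                                      
                                 ┏━━━━━━━━━━━━━━━━━━━━
                                 ┃ Calculator         
                                 ┠────────────────────
                                 ┃                    
                                 ┃┌───┬───┬───┬───┐   
                              ┏━━━━━━━━━━━━━━━━━━━━━━━
                              ┃ SlidingPuzzle         
                              ┠───────────────────────
                              ┃┌────┬────┬────┬────┐  
                              ┃│  7 │  1 │  3 │  4 │  
                              ┃├────┼────┼────┼────┤  
                              ┃│  9 │  2 │    │  8 │  
                              ┃├────┼────┼────┼────┤  
                              ┃│ 13 │  6 │ 14 │ 12 │  
                              ┃├────┼────┼────┼────┤  


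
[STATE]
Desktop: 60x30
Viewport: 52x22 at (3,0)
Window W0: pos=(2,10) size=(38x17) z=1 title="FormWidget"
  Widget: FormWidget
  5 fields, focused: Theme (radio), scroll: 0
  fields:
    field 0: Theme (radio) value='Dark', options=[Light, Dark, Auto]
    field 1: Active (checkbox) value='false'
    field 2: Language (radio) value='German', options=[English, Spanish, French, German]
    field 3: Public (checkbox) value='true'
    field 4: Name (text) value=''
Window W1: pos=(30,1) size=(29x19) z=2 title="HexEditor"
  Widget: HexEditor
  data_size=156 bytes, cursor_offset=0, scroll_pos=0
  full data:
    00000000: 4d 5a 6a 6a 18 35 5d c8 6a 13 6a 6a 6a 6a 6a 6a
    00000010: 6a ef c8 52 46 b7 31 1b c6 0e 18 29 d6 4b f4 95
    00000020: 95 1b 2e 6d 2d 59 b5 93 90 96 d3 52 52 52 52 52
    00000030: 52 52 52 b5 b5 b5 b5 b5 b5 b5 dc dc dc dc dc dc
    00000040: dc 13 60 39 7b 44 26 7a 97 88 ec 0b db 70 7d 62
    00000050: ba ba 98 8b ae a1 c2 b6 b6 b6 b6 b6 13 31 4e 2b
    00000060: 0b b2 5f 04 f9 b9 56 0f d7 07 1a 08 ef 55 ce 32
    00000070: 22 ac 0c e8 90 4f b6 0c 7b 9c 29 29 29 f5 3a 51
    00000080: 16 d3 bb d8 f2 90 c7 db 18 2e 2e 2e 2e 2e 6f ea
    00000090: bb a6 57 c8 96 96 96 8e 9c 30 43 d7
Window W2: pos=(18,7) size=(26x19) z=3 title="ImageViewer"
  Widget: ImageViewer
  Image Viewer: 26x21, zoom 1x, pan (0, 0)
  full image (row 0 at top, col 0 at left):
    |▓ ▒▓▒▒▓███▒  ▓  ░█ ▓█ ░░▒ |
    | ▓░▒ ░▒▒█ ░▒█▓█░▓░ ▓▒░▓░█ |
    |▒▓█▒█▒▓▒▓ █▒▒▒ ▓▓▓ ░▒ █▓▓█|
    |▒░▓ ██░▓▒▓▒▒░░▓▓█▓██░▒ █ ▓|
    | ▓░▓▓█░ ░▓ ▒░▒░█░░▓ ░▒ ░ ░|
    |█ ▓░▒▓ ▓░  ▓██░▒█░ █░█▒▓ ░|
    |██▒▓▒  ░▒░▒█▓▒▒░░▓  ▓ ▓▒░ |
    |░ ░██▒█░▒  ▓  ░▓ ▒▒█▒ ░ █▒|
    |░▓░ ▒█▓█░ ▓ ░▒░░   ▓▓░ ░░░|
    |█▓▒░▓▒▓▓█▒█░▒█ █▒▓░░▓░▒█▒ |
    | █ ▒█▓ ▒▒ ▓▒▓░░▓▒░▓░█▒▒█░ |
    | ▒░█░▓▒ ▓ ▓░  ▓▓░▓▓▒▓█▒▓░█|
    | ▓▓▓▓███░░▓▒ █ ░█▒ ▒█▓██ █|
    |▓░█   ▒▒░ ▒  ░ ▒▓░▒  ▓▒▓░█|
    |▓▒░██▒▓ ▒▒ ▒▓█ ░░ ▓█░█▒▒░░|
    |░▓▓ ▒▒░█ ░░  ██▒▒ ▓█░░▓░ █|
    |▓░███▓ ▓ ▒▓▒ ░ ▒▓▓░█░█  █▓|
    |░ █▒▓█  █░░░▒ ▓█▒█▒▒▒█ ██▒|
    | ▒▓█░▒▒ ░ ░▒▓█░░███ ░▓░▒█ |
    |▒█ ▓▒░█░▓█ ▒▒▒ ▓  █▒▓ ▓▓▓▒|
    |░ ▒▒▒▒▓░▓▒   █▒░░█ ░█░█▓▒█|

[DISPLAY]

                                                    
                           ┏━━━━━━━━━━━━━━━━━━━━━━━━
                           ┃ HexEditor              
                           ┠────────────────────────
                           ┃00000000  4D 5a 6a 6a 18
                           ┃00000010  6a ef c8 52 46
                           ┃00000020  95 1b 2e 6d 2d
               ┏━━━━━━━━━━━━━━━━━━━━━━━━┓52 52 b5 b5
               ┃ ImageViewer            ┃13 60 39 7b
               ┠────────────────────────┨ba 98 8b ae
━━━━━━━━━━━━━━━┃▓ ▒▓▒▒▓███▒  ▓  ░█ ▓█ ░░┃b2 5f 04 f9
 FormWidget    ┃ ▓░▒ ░▒▒█ ░▒█▓█░▓░ ▓▒░▓░┃ac 0c e8 90
───────────────┃▒▓█▒█▒▓▒▓ █▒▒▒ ▓▓▓ ░▒ █▓┃d3 bb d8 f2
> Theme:      (┃▒░▓ ██░▓▒▓▒▒░░▓▓█▓██░▒ █┃a6 57 c8 96
  Active:     [┃ ▓░▓▓█░ ░▓ ▒░▒░█░░▓ ░▒ ░┃           
  Language:   (┃█ ▓░▒▓ ▓░  ▓██░▒█░ █░█▒▓┃           
  Public:     [┃██▒▓▒  ░▒░▒█▓▒▒░░▓  ▓ ▓▒┃           
  Name:       [┃░ ░██▒█░▒  ▓  ░▓ ▒▒█▒ ░ ┃           
               ┃░▓░ ▒█▓█░ ▓ ░▒░░   ▓▓░ ░┃           
               ┃█▓▒░▓▒▓▓█▒█░▒█ █▒▓░░▓░▒█┃━━━━━━━━━━━
               ┃ █ ▒█▓ ▒▒ ▓▒▓░░▓▒░▓░█▒▒█┃           
               ┃ ▒░█░▓▒ ▓ ▓░  ▓▓░▓▓▒▓█▒▓┃           


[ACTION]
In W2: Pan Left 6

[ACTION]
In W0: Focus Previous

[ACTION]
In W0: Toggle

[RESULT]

                                                    
                           ┏━━━━━━━━━━━━━━━━━━━━━━━━
                           ┃ HexEditor              
                           ┠────────────────────────
                           ┃00000000  4D 5a 6a 6a 18
                           ┃00000010  6a ef c8 52 46
                           ┃00000020  95 1b 2e 6d 2d
               ┏━━━━━━━━━━━━━━━━━━━━━━━━┓52 52 b5 b5
               ┃ ImageViewer            ┃13 60 39 7b
               ┠────────────────────────┨ba 98 8b ae
━━━━━━━━━━━━━━━┃▓ ▒▓▒▒▓███▒  ▓  ░█ ▓█ ░░┃b2 5f 04 f9
 FormWidget    ┃ ▓░▒ ░▒▒█ ░▒█▓█░▓░ ▓▒░▓░┃ac 0c e8 90
───────────────┃▒▓█▒█▒▓▒▓ █▒▒▒ ▓▓▓ ░▒ █▓┃d3 bb d8 f2
  Theme:      (┃▒░▓ ██░▓▒▓▒▒░░▓▓█▓██░▒ █┃a6 57 c8 96
  Active:     [┃ ▓░▓▓█░ ░▓ ▒░▒░█░░▓ ░▒ ░┃           
  Language:   (┃█ ▓░▒▓ ▓░  ▓██░▒█░ █░█▒▓┃           
  Public:     [┃██▒▓▒  ░▒░▒█▓▒▒░░▓  ▓ ▓▒┃           
> Name:       [┃░ ░██▒█░▒  ▓  ░▓ ▒▒█▒ ░ ┃           
               ┃░▓░ ▒█▓█░ ▓ ░▒░░   ▓▓░ ░┃           
               ┃█▓▒░▓▒▓▓█▒█░▒█ █▒▓░░▓░▒█┃━━━━━━━━━━━
               ┃ █ ▒█▓ ▒▒ ▓▒▓░░▓▒░▓░█▒▒█┃           
               ┃ ▒░█░▓▒ ▓ ▓░  ▓▓░▓▓▒▓█▒▓┃           
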